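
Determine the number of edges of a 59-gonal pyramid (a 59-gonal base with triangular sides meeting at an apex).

118

A pyramid on an n-gon base has one n-gon and n triangles: V = 59 + 1 = 60, E = 2·59 = 118, F = 59 + 1 = 60.
Check: V − E + F = 60 − 118 + 60 = 2.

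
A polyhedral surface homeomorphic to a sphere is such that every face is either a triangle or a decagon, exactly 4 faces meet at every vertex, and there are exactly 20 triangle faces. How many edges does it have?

40

Let x be the number of decagons; then F = 20 + x.
Edge–face incidences: 2E = 3·20 + 10·x = 60 + 10x.
Every vertex has degree 4, so 4V = 2E.
Euler: V − E + F = 2 ⇒ (2E)/4 − E + (20 + x) = 2.
Multiply by 8: 2·(2E) − 4·(2E) + 8·(20 + x) = 16, i.e. 160 + 8x − 2·(60 + 10x) = 16.
Collecting terms: −12x + 40 = 16, so −12x = −24, so x = 2.
Then 2E = 60 + 10·2 = 80, so E = 40, V = 2E/4 = 20, F = 20 + 2 = 22.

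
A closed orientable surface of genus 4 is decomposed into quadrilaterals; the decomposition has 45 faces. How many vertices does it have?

χ = 2 − 2·4 = -6, and every face is a square so 4F = 2E.
E = 4·45/2 = 90. Then V = -6 + E − F = -6 + 90 − 45 = 39.

39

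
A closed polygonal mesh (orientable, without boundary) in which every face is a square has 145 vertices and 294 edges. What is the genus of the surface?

Every face is a square and each edge borders two faces, so 4F = 2·294, giving F = 147.
χ = V − E + F = 145 − 294 + 147 = -2.
For a closed orientable surface χ = 2 − 2g, so g = (2 − (-2))/2 = 2.

2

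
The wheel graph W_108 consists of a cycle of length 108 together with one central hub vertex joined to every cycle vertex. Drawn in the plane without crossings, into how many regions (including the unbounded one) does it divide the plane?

109

W_108 has V = 108 + 1 = 109 vertices and E = 2·108 = 216 edges.
By Euler's formula F = 2 − V + E = 2 − 109 + 216 = 109.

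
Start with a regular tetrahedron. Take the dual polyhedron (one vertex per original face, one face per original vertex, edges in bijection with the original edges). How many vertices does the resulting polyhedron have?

4

The base solid has V = 4, E = 6, F = 4.
The dual swaps V and F and preserves E: V′ = F = 4, E′ = E = 6, F′ = V = 4.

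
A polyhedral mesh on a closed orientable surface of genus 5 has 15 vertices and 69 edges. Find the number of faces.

For a closed orientable surface of genus 5, χ = 2 − 2·5 = -8.
F = -8 − V + E = -8 − 15 + 69 = 46.

46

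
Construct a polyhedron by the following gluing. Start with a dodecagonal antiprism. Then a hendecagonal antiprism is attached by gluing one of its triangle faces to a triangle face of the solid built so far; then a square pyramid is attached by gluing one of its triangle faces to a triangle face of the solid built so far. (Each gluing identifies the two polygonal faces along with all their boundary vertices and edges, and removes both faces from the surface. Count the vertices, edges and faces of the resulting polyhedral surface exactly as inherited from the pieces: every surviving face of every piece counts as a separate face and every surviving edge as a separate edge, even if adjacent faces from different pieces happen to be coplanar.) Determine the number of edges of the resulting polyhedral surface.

A dodecagonal antiprism: V=24, E=48, F=26.
Attach a hendecagonal antiprism (V=22, E=44, F=24) along a 3-gon: merge 3 vertices and 3 edges, delete both glued faces → V=43, E=89, F=48.
Attach a square pyramid (V=5, E=8, F=5) along a 3-gon: merge 3 vertices and 3 edges, delete both glued faces → V=45, E=94, F=51.
Check: V − E + F = 45 − 94 + 51 = 2.

94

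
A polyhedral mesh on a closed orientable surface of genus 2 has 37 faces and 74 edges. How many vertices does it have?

35

For a closed orientable surface of genus 2, χ = 2 − 2·2 = -2.
V = -2 + E − F = -2 + 74 − 37 = 35.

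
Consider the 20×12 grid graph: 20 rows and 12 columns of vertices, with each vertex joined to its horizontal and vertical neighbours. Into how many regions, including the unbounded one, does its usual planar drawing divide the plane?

The grid has V = 20·12 = 240 vertices and E = 20·11 + 12·19 = 448 edges.
F = 2 − V + E = 2 − 240 + 448 = 210.

210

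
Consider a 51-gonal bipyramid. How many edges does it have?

A bipyramid over an n-gon has 2n triangular faces and n + 2 vertices: V = 51 + 2 = 53, E = 3·51 = 153, F = 2·51 = 102.

153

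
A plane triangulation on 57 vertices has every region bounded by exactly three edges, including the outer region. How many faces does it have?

110

In a plane triangulation 3F = 2E and V − E + F = 2, so F = 2V − 4 = 2·57 − 4 = 110.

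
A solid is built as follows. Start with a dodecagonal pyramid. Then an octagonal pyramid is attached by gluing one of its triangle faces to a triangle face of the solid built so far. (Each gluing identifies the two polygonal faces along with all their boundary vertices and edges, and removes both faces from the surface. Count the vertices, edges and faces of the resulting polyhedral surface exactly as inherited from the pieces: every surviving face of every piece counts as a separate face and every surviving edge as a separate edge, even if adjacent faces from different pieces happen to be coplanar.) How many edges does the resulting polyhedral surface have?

37

A dodecagonal pyramid: V=13, E=24, F=13.
Attach an octagonal pyramid (V=9, E=16, F=9) along a 3-gon: merge 3 vertices and 3 edges, delete both glued faces → V=19, E=37, F=20.
Check: V − E + F = 19 − 37 + 20 = 2.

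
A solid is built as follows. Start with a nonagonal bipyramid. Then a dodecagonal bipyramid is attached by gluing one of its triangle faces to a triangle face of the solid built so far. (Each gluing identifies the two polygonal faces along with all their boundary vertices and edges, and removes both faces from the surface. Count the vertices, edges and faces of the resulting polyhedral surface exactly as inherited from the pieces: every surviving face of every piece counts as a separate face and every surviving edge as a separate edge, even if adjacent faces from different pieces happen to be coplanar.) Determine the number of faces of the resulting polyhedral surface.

A nonagonal bipyramid: V=11, E=27, F=18.
Attach a dodecagonal bipyramid (V=14, E=36, F=24) along a 3-gon: merge 3 vertices and 3 edges, delete both glued faces → V=22, E=60, F=40.
Check: V − E + F = 22 − 60 + 40 = 2.

40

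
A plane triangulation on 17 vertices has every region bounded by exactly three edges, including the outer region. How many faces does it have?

In a plane triangulation 3F = 2E and V − E + F = 2, so F = 2V − 4 = 2·17 − 4 = 30.

30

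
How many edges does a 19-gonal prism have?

A prism on an n-gon has two n-gon bases and n rectangular sides: V = 2·19 = 38, E = 3·19 = 57, F = 19 + 2 = 21.

57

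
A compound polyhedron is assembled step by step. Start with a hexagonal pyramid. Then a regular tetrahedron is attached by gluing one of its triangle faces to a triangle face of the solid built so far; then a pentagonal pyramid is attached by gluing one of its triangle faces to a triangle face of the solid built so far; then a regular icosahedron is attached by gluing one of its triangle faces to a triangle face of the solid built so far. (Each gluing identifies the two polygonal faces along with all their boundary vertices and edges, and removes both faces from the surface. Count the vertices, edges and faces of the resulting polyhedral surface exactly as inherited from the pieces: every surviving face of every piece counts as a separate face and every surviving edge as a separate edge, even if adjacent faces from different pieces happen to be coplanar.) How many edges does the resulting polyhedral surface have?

A hexagonal pyramid: V=7, E=12, F=7.
Attach a regular tetrahedron (V=4, E=6, F=4) along a 3-gon: merge 3 vertices and 3 edges, delete both glued faces → V=8, E=15, F=9.
Attach a pentagonal pyramid (V=6, E=10, F=6) along a 3-gon: merge 3 vertices and 3 edges, delete both glued faces → V=11, E=22, F=13.
Attach a regular icosahedron (V=12, E=30, F=20) along a 3-gon: merge 3 vertices and 3 edges, delete both glued faces → V=20, E=49, F=31.
Check: V − E + F = 20 − 49 + 31 = 2.

49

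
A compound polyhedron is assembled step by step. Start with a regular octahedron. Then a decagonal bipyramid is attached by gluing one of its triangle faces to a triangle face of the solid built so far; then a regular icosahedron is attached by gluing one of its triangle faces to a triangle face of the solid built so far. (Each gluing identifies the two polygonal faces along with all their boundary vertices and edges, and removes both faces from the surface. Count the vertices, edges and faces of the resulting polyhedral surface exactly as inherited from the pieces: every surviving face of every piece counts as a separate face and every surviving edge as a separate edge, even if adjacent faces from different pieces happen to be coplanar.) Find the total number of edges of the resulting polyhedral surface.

66

A regular octahedron: V=6, E=12, F=8.
Attach a decagonal bipyramid (V=12, E=30, F=20) along a 3-gon: merge 3 vertices and 3 edges, delete both glued faces → V=15, E=39, F=26.
Attach a regular icosahedron (V=12, E=30, F=20) along a 3-gon: merge 3 vertices and 3 edges, delete both glued faces → V=24, E=66, F=44.
Check: V − E + F = 24 − 66 + 44 = 2.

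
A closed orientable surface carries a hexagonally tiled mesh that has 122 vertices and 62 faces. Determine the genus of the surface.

Every face is a hexagon, so 2E = 6·62 = 372, giving E = 186.
χ = V − E + F = 122 − 186 + 62 = -2.
For a closed orientable surface χ = 2 − 2g, so g = (2 − (-2))/2 = 2.

2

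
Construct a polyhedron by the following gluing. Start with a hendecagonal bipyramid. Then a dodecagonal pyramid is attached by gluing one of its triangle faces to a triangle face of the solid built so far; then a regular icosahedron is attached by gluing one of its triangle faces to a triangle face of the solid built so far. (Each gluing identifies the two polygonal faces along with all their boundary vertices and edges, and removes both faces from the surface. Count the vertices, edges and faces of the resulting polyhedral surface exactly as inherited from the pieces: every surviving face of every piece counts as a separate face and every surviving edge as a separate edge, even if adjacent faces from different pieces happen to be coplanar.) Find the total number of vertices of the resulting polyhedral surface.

32

A hendecagonal bipyramid: V=13, E=33, F=22.
Attach a dodecagonal pyramid (V=13, E=24, F=13) along a 3-gon: merge 3 vertices and 3 edges, delete both glued faces → V=23, E=54, F=33.
Attach a regular icosahedron (V=12, E=30, F=20) along a 3-gon: merge 3 vertices and 3 edges, delete both glued faces → V=32, E=81, F=51.
Check: V − E + F = 32 − 81 + 51 = 2.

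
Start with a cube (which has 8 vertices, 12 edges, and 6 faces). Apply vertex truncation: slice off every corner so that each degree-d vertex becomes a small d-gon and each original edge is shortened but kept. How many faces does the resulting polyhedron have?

Truncation replaces each original edge-end by a new vertex, so V′ = 2E = 24.
Each original edge survives, and each old vertex of degree d contributes d new edges; summing degrees gives Σd = 2E, so E′ = E + 2E = 3E = 36.
Each original face survives and each original vertex becomes one new face: F′ = F + V = 14.

14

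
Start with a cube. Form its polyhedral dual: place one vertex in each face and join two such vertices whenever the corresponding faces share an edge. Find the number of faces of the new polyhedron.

8

The base solid has V = 8, E = 12, F = 6.
The dual swaps V and F and preserves E: V′ = F = 6, E′ = E = 12, F′ = V = 8.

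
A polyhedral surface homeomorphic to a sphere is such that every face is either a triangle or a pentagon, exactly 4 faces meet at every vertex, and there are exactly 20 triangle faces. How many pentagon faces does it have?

12

Let x be the number of pentagons; then F = 20 + x.
Edge–face incidences: 2E = 3·20 + 5·x = 60 + 5x.
Every vertex has degree 4, so 4V = 2E.
Euler: V − E + F = 2 ⇒ (2E)/4 − E + (20 + x) = 2.
Multiply by 8: 2·(2E) − 4·(2E) + 8·(20 + x) = 16, i.e. 160 + 8x − 2·(60 + 5x) = 16.
Collecting terms: −2x + 40 = 16, so −2x = −24, so x = 12.
Then 2E = 60 + 5·12 = 120, so E = 60, V = 2E/4 = 30, F = 20 + 12 = 32.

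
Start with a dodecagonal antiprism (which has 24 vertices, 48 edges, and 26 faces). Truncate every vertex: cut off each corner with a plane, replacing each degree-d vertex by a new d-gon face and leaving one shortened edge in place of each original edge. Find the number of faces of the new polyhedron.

50

Truncation replaces each original edge-end by a new vertex, so V′ = 2E = 96.
Each original edge survives, and each old vertex of degree d contributes d new edges; summing degrees gives Σd = 2E, so E′ = E + 2E = 3E = 144.
Each original face survives and each original vertex becomes one new face: F′ = F + V = 50.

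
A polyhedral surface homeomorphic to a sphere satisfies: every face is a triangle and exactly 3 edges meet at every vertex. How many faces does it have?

Each face has 3 edges and each edge borders two faces, so 2E = 3F.
Each vertex has degree 3, so 3V = 2E and hence V = 3F/3.
Euler: V − E + F = 2 ⇒ (3F/3) − (3F/2) + F = 2.
Multiply by 6: (6 − 9 + 6)F = 12, i.e. 3F = 12.
So F = 4, E = 3·4/2 = 6, V = 3·4/3 = 4.

4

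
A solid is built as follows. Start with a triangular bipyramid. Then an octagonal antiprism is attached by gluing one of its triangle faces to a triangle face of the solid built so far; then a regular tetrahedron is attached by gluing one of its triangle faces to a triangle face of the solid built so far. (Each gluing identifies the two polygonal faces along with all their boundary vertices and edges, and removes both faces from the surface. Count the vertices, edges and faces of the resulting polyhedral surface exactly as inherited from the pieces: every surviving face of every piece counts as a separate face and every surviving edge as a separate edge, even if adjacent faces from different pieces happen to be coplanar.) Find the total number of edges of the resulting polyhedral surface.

41

A triangular bipyramid: V=5, E=9, F=6.
Attach an octagonal antiprism (V=16, E=32, F=18) along a 3-gon: merge 3 vertices and 3 edges, delete both glued faces → V=18, E=38, F=22.
Attach a regular tetrahedron (V=4, E=6, F=4) along a 3-gon: merge 3 vertices and 3 edges, delete both glued faces → V=19, E=41, F=24.
Check: V − E + F = 19 − 41 + 24 = 2.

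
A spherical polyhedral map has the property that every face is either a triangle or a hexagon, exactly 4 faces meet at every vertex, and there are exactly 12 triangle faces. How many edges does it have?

24

Let x be the number of hexagons; then F = 12 + x.
Edge–face incidences: 2E = 3·12 + 6·x = 36 + 6x.
Every vertex has degree 4, so 4V = 2E.
Euler: V − E + F = 2 ⇒ (2E)/4 − E + (12 + x) = 2.
Multiply by 8: 2·(2E) − 4·(2E) + 8·(12 + x) = 16, i.e. 96 + 8x − 2·(36 + 6x) = 16.
Collecting terms: −4x + 24 = 16, so −4x = −8, so x = 2.
Then 2E = 36 + 6·2 = 48, so E = 24, V = 2E/4 = 12, F = 12 + 2 = 14.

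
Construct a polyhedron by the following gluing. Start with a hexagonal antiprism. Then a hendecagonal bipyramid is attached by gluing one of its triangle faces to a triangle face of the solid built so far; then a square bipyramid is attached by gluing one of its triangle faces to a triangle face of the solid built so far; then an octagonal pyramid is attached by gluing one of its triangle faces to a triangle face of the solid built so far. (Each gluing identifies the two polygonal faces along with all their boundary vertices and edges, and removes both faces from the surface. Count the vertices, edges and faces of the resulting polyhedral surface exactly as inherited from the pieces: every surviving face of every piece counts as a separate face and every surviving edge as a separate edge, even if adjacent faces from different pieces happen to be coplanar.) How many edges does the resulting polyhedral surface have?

A hexagonal antiprism: V=12, E=24, F=14.
Attach a hendecagonal bipyramid (V=13, E=33, F=22) along a 3-gon: merge 3 vertices and 3 edges, delete both glued faces → V=22, E=54, F=34.
Attach a square bipyramid (V=6, E=12, F=8) along a 3-gon: merge 3 vertices and 3 edges, delete both glued faces → V=25, E=63, F=40.
Attach an octagonal pyramid (V=9, E=16, F=9) along a 3-gon: merge 3 vertices and 3 edges, delete both glued faces → V=31, E=76, F=47.
Check: V − E + F = 31 − 76 + 47 = 2.

76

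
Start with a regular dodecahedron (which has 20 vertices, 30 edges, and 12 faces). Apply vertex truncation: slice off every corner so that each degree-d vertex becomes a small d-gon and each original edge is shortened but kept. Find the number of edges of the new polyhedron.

Truncation replaces each original edge-end by a new vertex, so V′ = 2E = 60.
Each original edge survives, and each old vertex of degree d contributes d new edges; summing degrees gives Σd = 2E, so E′ = E + 2E = 3E = 90.
Each original face survives and each original vertex becomes one new face: F′ = F + V = 32.

90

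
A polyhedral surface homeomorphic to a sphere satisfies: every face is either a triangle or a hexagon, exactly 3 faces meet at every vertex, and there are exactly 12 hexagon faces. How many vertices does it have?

Let x be the number of triangles; then F = 12 + x.
Edge–face incidences: 2E = 6·12 + 3·x = 72 + 3x.
Every vertex has degree 3, so 3V = 2E.
Euler: V − E + F = 2 ⇒ (2E)/3 − E + (12 + x) = 2.
Multiply by 6: 2·(2E) − 3·(2E) + 6·(12 + x) = 12, i.e. 72 + 6x − (72 + 3x) = 12.
Collecting terms: 3x = 12, so x = 4.
Then 2E = 72 + 3·4 = 84, so E = 42, V = 2E/3 = 28, F = 12 + 4 = 16.

28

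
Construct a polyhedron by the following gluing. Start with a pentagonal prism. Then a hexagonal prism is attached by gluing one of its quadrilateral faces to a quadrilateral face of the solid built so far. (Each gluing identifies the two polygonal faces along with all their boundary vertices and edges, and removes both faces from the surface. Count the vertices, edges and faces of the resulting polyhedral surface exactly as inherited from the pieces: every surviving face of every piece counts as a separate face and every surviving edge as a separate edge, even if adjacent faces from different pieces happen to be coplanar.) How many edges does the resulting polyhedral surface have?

29

A pentagonal prism: V=10, E=15, F=7.
Attach a hexagonal prism (V=12, E=18, F=8) along a 4-gon: merge 4 vertices and 4 edges, delete both glued faces → V=18, E=29, F=13.
Check: V − E + F = 18 − 29 + 13 = 2.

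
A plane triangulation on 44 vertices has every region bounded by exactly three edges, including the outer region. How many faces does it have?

84

In a plane triangulation 3F = 2E and V − E + F = 2, so F = 2V − 4 = 2·44 − 4 = 84.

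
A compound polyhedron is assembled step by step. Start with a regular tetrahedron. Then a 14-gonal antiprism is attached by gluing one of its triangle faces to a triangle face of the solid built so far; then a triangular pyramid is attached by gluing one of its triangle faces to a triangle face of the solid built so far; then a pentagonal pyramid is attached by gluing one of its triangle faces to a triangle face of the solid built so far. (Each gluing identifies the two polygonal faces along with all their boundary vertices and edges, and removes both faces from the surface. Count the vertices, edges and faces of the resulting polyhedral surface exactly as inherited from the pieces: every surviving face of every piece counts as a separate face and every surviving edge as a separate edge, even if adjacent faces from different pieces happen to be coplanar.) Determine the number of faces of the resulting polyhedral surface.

38

A regular tetrahedron: V=4, E=6, F=4.
Attach a 14-gonal antiprism (V=28, E=56, F=30) along a 3-gon: merge 3 vertices and 3 edges, delete both glued faces → V=29, E=59, F=32.
Attach a triangular pyramid (V=4, E=6, F=4) along a 3-gon: merge 3 vertices and 3 edges, delete both glued faces → V=30, E=62, F=34.
Attach a pentagonal pyramid (V=6, E=10, F=6) along a 3-gon: merge 3 vertices and 3 edges, delete both glued faces → V=33, E=69, F=38.
Check: V − E + F = 33 − 69 + 38 = 2.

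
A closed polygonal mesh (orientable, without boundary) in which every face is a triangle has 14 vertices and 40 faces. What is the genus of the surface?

Every face is a triangle, so 2E = 3·40 = 120, giving E = 60.
χ = V − E + F = 14 − 60 + 40 = -6.
For a closed orientable surface χ = 2 − 2g, so g = (2 − (-6))/2 = 4.

4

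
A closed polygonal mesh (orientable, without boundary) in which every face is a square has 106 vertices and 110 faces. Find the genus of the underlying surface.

3

Every face is a square, so 2E = 4·110 = 440, giving E = 220.
χ = V − E + F = 106 − 220 + 110 = -4.
For a closed orientable surface χ = 2 − 2g, so g = (2 − (-4))/2 = 3.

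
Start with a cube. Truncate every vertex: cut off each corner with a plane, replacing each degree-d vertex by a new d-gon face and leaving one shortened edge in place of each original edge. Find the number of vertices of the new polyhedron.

The base solid has V = 8, E = 12, F = 6.
Truncation replaces each original edge-end by a new vertex, so V′ = 2E = 24.
Each original edge survives, and each old vertex of degree d contributes d new edges; summing degrees gives Σd = 2E, so E′ = E + 2E = 3E = 36.
Each original face survives and each original vertex becomes one new face: F′ = F + V = 14.

24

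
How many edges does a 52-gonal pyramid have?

104

A pyramid on an n-gon base has one n-gon and n triangles: V = 52 + 1 = 53, E = 2·52 = 104, F = 52 + 1 = 53.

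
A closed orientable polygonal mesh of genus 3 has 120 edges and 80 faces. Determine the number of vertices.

36

For a closed orientable surface of genus 3, χ = 2 − 2·3 = -4.
V = -4 + E − F = -4 + 120 − 80 = 36.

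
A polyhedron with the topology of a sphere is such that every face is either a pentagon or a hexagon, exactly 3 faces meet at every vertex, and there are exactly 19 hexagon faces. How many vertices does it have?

Let x be the number of pentagons; then F = 19 + x.
Edge–face incidences: 2E = 6·19 + 5·x = 114 + 5x.
Every vertex has degree 3, so 3V = 2E.
Euler: V − E + F = 2 ⇒ (2E)/3 − E + (19 + x) = 2.
Multiply by 6: 2·(2E) − 3·(2E) + 6·(19 + x) = 12, i.e. 114 + 6x − (114 + 5x) = 12.
Collecting terms: x = 12.
Then 2E = 114 + 5·12 = 174, so E = 87, V = 2E/3 = 58, F = 19 + 12 = 31.

58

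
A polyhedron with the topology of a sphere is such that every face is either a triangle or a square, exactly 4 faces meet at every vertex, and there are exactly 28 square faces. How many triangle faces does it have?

Let x be the number of triangles; then F = 28 + x.
Edge–face incidences: 2E = 4·28 + 3·x = 112 + 3x.
Every vertex has degree 4, so 4V = 2E.
Euler: V − E + F = 2 ⇒ (2E)/4 − E + (28 + x) = 2.
Multiply by 8: 2·(2E) − 4·(2E) + 8·(28 + x) = 16, i.e. 224 + 8x − 2·(112 + 3x) = 16.
Collecting terms: 2x = 16, so x = 8.
Then 2E = 112 + 3·8 = 136, so E = 68, V = 2E/4 = 34, F = 28 + 8 = 36.

8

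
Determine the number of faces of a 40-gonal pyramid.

A pyramid on an n-gon base has one n-gon and n triangles: V = 40 + 1 = 41, E = 2·40 = 80, F = 40 + 1 = 41.
Check: V − E + F = 41 − 80 + 41 = 2.

41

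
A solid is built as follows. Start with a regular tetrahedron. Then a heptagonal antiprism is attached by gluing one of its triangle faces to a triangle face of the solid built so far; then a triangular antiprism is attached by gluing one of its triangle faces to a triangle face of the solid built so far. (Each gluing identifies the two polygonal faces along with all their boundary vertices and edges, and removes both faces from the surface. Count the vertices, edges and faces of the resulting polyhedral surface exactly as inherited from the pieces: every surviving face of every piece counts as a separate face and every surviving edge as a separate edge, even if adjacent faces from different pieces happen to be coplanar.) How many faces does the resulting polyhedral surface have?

24

A regular tetrahedron: V=4, E=6, F=4.
Attach a heptagonal antiprism (V=14, E=28, F=16) along a 3-gon: merge 3 vertices and 3 edges, delete both glued faces → V=15, E=31, F=18.
Attach a triangular antiprism (V=6, E=12, F=8) along a 3-gon: merge 3 vertices and 3 edges, delete both glued faces → V=18, E=40, F=24.
Check: V − E + F = 18 − 40 + 24 = 2.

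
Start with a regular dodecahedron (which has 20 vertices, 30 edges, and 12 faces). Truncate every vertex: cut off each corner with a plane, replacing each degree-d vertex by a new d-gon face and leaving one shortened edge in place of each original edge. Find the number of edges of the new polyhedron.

90

Truncation replaces each original edge-end by a new vertex, so V′ = 2E = 60.
Each original edge survives, and each old vertex of degree d contributes d new edges; summing degrees gives Σd = 2E, so E′ = E + 2E = 3E = 90.
Each original face survives and each original vertex becomes one new face: F′ = F + V = 32.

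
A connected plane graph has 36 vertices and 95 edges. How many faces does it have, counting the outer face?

61

Euler's formula for a connected plane graph: V − E + F = 2, so F = 2 − 36 + 95 = 61.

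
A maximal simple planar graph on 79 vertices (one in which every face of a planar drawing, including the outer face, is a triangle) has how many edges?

In a plane triangulation 3F = 2E and V − E + F = 2, so E = 3V − 6 = 3·79 − 6 = 231.

231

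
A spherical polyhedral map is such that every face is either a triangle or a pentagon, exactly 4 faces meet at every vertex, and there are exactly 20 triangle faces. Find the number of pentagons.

12

Let x be the number of pentagons; then F = 20 + x.
Edge–face incidences: 2E = 3·20 + 5·x = 60 + 5x.
Every vertex has degree 4, so 4V = 2E.
Euler: V − E + F = 2 ⇒ (2E)/4 − E + (20 + x) = 2.
Multiply by 8: 2·(2E) − 4·(2E) + 8·(20 + x) = 16, i.e. 160 + 8x − 2·(60 + 5x) = 16.
Collecting terms: −2x + 40 = 16, so −2x = −24, so x = 12.
Then 2E = 60 + 5·12 = 120, so E = 60, V = 2E/4 = 30, F = 20 + 12 = 32.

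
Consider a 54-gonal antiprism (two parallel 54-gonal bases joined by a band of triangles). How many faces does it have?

An antiprism on an n-gon has two n-gon caps and 2n triangles: V = 2·54 = 108, E = 4·54 = 216, F = 2·54 + 2 = 110.

110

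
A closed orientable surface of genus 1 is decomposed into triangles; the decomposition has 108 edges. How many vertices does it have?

χ = 2 − 2·1 = 0, and every face is a triangle so 3F = 2E.
F = 2E/3 = 72. Then V = 0 + E − F = 0 + 108 − 72 = 36.

36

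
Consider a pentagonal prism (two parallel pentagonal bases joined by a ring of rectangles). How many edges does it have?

15

A prism on an n-gon has two n-gon bases and n rectangular sides: V = 2·5 = 10, E = 3·5 = 15, F = 5 + 2 = 7.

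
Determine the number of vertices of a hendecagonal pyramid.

A pyramid on an n-gon base has one n-gon and n triangles: V = 11 + 1 = 12, E = 2·11 = 22, F = 11 + 1 = 12.
Check: V − E + F = 12 − 22 + 12 = 2.

12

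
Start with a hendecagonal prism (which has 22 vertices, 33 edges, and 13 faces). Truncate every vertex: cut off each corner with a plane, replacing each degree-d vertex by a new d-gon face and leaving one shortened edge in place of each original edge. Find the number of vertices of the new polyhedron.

Truncation replaces each original edge-end by a new vertex, so V′ = 2E = 66.
Each original edge survives, and each old vertex of degree d contributes d new edges; summing degrees gives Σd = 2E, so E′ = E + 2E = 3E = 99.
Each original face survives and each original vertex becomes one new face: F′ = F + V = 35.

66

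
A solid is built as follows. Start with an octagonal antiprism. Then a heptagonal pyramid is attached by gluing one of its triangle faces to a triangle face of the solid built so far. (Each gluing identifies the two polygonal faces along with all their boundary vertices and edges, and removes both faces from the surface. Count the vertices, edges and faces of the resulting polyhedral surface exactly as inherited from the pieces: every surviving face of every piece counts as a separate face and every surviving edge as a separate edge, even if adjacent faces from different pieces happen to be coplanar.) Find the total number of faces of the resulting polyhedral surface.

An octagonal antiprism: V=16, E=32, F=18.
Attach a heptagonal pyramid (V=8, E=14, F=8) along a 3-gon: merge 3 vertices and 3 edges, delete both glued faces → V=21, E=43, F=24.
Check: V − E + F = 21 − 43 + 24 = 2.

24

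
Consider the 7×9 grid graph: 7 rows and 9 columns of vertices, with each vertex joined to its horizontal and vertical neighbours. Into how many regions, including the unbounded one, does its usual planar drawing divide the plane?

The grid has V = 7·9 = 63 vertices and E = 7·8 + 9·6 = 110 edges.
F = 2 − V + E = 2 − 63 + 110 = 49.

49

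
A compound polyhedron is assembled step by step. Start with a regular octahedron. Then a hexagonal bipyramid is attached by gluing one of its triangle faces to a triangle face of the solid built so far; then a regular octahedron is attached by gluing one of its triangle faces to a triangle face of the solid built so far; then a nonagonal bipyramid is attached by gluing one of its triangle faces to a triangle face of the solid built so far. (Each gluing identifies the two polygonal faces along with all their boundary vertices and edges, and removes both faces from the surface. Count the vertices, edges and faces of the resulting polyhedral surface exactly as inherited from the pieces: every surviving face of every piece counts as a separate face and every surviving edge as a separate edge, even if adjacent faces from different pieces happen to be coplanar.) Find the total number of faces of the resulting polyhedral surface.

40

A regular octahedron: V=6, E=12, F=8.
Attach a hexagonal bipyramid (V=8, E=18, F=12) along a 3-gon: merge 3 vertices and 3 edges, delete both glued faces → V=11, E=27, F=18.
Attach a regular octahedron (V=6, E=12, F=8) along a 3-gon: merge 3 vertices and 3 edges, delete both glued faces → V=14, E=36, F=24.
Attach a nonagonal bipyramid (V=11, E=27, F=18) along a 3-gon: merge 3 vertices and 3 edges, delete both glued faces → V=22, E=60, F=40.
Check: V − E + F = 22 − 60 + 40 = 2.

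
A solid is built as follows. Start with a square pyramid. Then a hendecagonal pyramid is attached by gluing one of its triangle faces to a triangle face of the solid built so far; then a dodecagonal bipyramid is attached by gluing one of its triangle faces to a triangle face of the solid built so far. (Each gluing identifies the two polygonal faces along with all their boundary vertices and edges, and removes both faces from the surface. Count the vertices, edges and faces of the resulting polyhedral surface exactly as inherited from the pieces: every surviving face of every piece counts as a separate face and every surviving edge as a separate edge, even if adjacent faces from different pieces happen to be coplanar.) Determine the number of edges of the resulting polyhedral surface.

A square pyramid: V=5, E=8, F=5.
Attach a hendecagonal pyramid (V=12, E=22, F=12) along a 3-gon: merge 3 vertices and 3 edges, delete both glued faces → V=14, E=27, F=15.
Attach a dodecagonal bipyramid (V=14, E=36, F=24) along a 3-gon: merge 3 vertices and 3 edges, delete both glued faces → V=25, E=60, F=37.
Check: V − E + F = 25 − 60 + 37 = 2.

60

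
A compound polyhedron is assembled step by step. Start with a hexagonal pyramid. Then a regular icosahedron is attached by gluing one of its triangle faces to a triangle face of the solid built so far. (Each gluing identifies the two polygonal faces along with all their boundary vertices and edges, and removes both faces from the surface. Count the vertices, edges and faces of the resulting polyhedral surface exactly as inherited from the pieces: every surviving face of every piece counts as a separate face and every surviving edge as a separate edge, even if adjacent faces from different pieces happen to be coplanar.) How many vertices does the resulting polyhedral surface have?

16

A hexagonal pyramid: V=7, E=12, F=7.
Attach a regular icosahedron (V=12, E=30, F=20) along a 3-gon: merge 3 vertices and 3 edges, delete both glued faces → V=16, E=39, F=25.
Check: V − E + F = 16 − 39 + 25 = 2.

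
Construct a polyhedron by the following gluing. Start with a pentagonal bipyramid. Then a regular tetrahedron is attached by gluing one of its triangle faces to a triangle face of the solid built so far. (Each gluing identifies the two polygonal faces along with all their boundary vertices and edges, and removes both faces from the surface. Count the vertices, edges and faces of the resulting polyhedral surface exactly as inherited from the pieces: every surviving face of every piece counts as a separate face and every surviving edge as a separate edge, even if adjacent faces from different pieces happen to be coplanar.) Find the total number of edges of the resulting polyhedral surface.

A pentagonal bipyramid: V=7, E=15, F=10.
Attach a regular tetrahedron (V=4, E=6, F=4) along a 3-gon: merge 3 vertices and 3 edges, delete both glued faces → V=8, E=18, F=12.
Check: V − E + F = 8 − 18 + 12 = 2.

18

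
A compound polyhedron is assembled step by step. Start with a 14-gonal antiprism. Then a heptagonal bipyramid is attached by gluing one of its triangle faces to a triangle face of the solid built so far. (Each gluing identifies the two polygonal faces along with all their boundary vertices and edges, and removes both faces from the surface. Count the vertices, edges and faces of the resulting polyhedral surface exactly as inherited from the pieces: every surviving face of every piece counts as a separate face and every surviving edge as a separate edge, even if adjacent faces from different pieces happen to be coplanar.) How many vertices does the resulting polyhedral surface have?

34

A 14-gonal antiprism: V=28, E=56, F=30.
Attach a heptagonal bipyramid (V=9, E=21, F=14) along a 3-gon: merge 3 vertices and 3 edges, delete both glued faces → V=34, E=74, F=42.
Check: V − E + F = 34 − 74 + 42 = 2.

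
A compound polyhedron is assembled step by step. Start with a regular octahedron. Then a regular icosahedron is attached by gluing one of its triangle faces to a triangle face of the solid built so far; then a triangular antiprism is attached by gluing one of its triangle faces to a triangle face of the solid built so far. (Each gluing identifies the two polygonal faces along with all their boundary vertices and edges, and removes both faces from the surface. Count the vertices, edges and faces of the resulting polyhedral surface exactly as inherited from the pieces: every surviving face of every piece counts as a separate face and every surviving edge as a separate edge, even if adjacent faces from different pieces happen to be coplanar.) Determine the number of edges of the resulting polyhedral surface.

48

A regular octahedron: V=6, E=12, F=8.
Attach a regular icosahedron (V=12, E=30, F=20) along a 3-gon: merge 3 vertices and 3 edges, delete both glued faces → V=15, E=39, F=26.
Attach a triangular antiprism (V=6, E=12, F=8) along a 3-gon: merge 3 vertices and 3 edges, delete both glued faces → V=18, E=48, F=32.
Check: V − E + F = 18 − 48 + 32 = 2.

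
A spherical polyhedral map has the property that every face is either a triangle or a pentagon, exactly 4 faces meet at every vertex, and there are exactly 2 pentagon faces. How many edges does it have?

20

Let x be the number of triangles; then F = 2 + x.
Edge–face incidences: 2E = 5·2 + 3·x = 10 + 3x.
Every vertex has degree 4, so 4V = 2E.
Euler: V − E + F = 2 ⇒ (2E)/4 − E + (2 + x) = 2.
Multiply by 8: 2·(2E) − 4·(2E) + 8·(2 + x) = 16, i.e. 16 + 8x − 2·(10 + 3x) = 16.
Collecting terms: 2x − 4 = 16, so 2x = 20, so x = 10.
Then 2E = 10 + 3·10 = 40, so E = 20, V = 2E/4 = 10, F = 2 + 10 = 12.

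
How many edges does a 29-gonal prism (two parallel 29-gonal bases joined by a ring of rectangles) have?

87

A prism on an n-gon has two n-gon bases and n rectangular sides: V = 2·29 = 58, E = 3·29 = 87, F = 29 + 2 = 31.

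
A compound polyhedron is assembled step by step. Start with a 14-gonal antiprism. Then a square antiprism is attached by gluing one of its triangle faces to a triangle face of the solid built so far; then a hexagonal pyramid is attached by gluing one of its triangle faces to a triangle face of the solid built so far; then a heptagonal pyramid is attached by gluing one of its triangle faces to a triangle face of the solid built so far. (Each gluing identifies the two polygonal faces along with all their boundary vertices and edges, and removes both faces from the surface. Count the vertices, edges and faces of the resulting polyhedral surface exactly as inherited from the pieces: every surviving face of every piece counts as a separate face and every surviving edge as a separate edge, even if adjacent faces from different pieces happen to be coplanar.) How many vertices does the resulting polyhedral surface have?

A 14-gonal antiprism: V=28, E=56, F=30.
Attach a square antiprism (V=8, E=16, F=10) along a 3-gon: merge 3 vertices and 3 edges, delete both glued faces → V=33, E=69, F=38.
Attach a hexagonal pyramid (V=7, E=12, F=7) along a 3-gon: merge 3 vertices and 3 edges, delete both glued faces → V=37, E=78, F=43.
Attach a heptagonal pyramid (V=8, E=14, F=8) along a 3-gon: merge 3 vertices and 3 edges, delete both glued faces → V=42, E=89, F=49.
Check: V − E + F = 42 − 89 + 49 = 2.

42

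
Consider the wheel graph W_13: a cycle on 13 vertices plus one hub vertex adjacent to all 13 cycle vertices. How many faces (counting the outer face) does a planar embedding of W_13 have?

14

W_13 has V = 13 + 1 = 14 vertices and E = 2·13 = 26 edges.
By Euler's formula F = 2 − V + E = 2 − 14 + 26 = 14.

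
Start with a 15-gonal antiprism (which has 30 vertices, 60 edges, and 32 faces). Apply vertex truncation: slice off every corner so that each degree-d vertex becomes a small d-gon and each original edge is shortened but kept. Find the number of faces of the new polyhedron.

Truncation replaces each original edge-end by a new vertex, so V′ = 2E = 120.
Each original edge survives, and each old vertex of degree d contributes d new edges; summing degrees gives Σd = 2E, so E′ = E + 2E = 3E = 180.
Each original face survives and each original vertex becomes one new face: F′ = F + V = 62.

62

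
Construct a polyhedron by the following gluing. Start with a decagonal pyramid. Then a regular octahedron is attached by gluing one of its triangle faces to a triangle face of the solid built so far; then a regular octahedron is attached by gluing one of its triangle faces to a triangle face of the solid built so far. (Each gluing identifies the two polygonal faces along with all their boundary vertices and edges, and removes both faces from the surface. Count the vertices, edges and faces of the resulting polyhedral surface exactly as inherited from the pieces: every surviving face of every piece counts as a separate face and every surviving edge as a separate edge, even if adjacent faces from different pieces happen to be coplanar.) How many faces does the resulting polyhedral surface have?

A decagonal pyramid: V=11, E=20, F=11.
Attach a regular octahedron (V=6, E=12, F=8) along a 3-gon: merge 3 vertices and 3 edges, delete both glued faces → V=14, E=29, F=17.
Attach a regular octahedron (V=6, E=12, F=8) along a 3-gon: merge 3 vertices and 3 edges, delete both glued faces → V=17, E=38, F=23.
Check: V − E + F = 17 − 38 + 23 = 2.

23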